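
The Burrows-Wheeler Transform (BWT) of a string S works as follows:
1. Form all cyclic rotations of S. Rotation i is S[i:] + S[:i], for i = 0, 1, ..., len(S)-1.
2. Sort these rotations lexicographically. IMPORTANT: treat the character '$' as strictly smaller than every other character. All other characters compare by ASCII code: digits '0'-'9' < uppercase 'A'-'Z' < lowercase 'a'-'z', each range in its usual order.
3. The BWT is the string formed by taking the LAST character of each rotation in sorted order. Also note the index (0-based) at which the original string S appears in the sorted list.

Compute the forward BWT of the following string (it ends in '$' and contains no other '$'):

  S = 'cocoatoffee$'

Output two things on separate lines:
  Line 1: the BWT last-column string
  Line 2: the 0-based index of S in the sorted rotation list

All 12 rotations (rotation i = S[i:]+S[:i]):
  rot[0] = cocoatoffee$
  rot[1] = ocoatoffee$c
  rot[2] = coatoffee$co
  rot[3] = oatoffee$coc
  rot[4] = atoffee$coco
  rot[5] = toffee$cocoa
  rot[6] = offee$cocoat
  rot[7] = ffee$cocoato
  rot[8] = fee$cocoatof
  rot[9] = ee$cocoatoff
  rot[10] = e$cocoatoffe
  rot[11] = $cocoatoffee
Sorted (with $ < everything):
  sorted[0] = $cocoatoffee  (last char: 'e')
  sorted[1] = atoffee$coco  (last char: 'o')
  sorted[2] = coatoffee$co  (last char: 'o')
  sorted[3] = cocoatoffee$  (last char: '$')
  sorted[4] = e$cocoatoffe  (last char: 'e')
  sorted[5] = ee$cocoatoff  (last char: 'f')
  sorted[6] = fee$cocoatof  (last char: 'f')
  sorted[7] = ffee$cocoato  (last char: 'o')
  sorted[8] = oatoffee$coc  (last char: 'c')
  sorted[9] = ocoatoffee$c  (last char: 'c')
  sorted[10] = offee$cocoat  (last char: 't')
  sorted[11] = toffee$cocoa  (last char: 'a')
Last column: eoo$effoccta
Original string S is at sorted index 3

Answer: eoo$effoccta
3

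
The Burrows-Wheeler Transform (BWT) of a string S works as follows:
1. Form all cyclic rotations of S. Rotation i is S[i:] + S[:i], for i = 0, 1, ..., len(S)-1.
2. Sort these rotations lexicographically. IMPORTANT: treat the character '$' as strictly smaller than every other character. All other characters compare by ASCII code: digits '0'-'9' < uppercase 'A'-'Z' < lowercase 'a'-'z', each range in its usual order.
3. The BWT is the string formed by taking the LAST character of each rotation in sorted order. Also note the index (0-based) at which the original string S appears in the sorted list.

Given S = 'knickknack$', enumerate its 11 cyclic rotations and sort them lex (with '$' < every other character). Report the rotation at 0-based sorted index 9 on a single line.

All 11 rotations (rotation i = S[i:]+S[:i]):
  rot[0] = knickknack$
  rot[1] = nickknack$k
  rot[2] = ickknack$kn
  rot[3] = ckknack$kni
  rot[4] = kknack$knic
  rot[5] = knack$knick
  rot[6] = nack$knickk
  rot[7] = ack$knickkn
  rot[8] = ck$knickkna
  rot[9] = k$knickknac
  rot[10] = $knickknack
Sorted (with $ < everything):
  sorted[0] = $knickknack
  sorted[1] = ack$knickkn
  sorted[2] = ck$knickkna
  sorted[3] = ckknack$kni
  sorted[4] = ickknack$kn
  sorted[5] = k$knickknac
  sorted[6] = kknack$knic
  sorted[7] = knack$knick
  sorted[8] = knickknack$
  sorted[9] = nack$knickk
  sorted[10] = nickknack$k
sorted[9] = nack$knickk

Answer: nack$knickk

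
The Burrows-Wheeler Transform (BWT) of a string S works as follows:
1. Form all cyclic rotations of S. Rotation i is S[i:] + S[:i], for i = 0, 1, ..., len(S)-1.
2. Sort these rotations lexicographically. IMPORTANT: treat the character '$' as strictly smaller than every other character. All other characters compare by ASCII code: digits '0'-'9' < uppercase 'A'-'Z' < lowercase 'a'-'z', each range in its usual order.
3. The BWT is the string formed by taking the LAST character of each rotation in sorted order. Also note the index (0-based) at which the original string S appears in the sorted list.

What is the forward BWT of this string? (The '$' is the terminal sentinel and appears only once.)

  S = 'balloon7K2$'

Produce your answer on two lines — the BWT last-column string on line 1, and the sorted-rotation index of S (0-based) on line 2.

All 11 rotations (rotation i = S[i:]+S[:i]):
  rot[0] = balloon7K2$
  rot[1] = alloon7K2$b
  rot[2] = lloon7K2$ba
  rot[3] = loon7K2$bal
  rot[4] = oon7K2$ball
  rot[5] = on7K2$ballo
  rot[6] = n7K2$balloo
  rot[7] = 7K2$balloon
  rot[8] = K2$balloon7
  rot[9] = 2$balloon7K
  rot[10] = $balloon7K2
Sorted (with $ < everything):
  sorted[0] = $balloon7K2  (last char: '2')
  sorted[1] = 2$balloon7K  (last char: 'K')
  sorted[2] = 7K2$balloon  (last char: 'n')
  sorted[3] = K2$balloon7  (last char: '7')
  sorted[4] = alloon7K2$b  (last char: 'b')
  sorted[5] = balloon7K2$  (last char: '$')
  sorted[6] = lloon7K2$ba  (last char: 'a')
  sorted[7] = loon7K2$bal  (last char: 'l')
  sorted[8] = n7K2$balloo  (last char: 'o')
  sorted[9] = on7K2$ballo  (last char: 'o')
  sorted[10] = oon7K2$ball  (last char: 'l')
Last column: 2Kn7b$alool
Original string S is at sorted index 5

Answer: 2Kn7b$alool
5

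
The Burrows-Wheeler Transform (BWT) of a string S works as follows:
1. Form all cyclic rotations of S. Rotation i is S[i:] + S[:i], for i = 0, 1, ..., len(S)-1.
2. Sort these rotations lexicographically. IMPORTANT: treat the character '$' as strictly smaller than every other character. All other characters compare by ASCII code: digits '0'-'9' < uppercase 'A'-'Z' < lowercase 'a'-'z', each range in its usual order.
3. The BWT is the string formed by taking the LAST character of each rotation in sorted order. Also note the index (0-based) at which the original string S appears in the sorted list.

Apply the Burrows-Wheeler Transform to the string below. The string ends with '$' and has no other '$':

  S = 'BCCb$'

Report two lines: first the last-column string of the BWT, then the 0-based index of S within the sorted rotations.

All 5 rotations (rotation i = S[i:]+S[:i]):
  rot[0] = BCCb$
  rot[1] = CCb$B
  rot[2] = Cb$BC
  rot[3] = b$BCC
  rot[4] = $BCCb
Sorted (with $ < everything):
  sorted[0] = $BCCb  (last char: 'b')
  sorted[1] = BCCb$  (last char: '$')
  sorted[2] = CCb$B  (last char: 'B')
  sorted[3] = Cb$BC  (last char: 'C')
  sorted[4] = b$BCC  (last char: 'C')
Last column: b$BCC
Original string S is at sorted index 1

Answer: b$BCC
1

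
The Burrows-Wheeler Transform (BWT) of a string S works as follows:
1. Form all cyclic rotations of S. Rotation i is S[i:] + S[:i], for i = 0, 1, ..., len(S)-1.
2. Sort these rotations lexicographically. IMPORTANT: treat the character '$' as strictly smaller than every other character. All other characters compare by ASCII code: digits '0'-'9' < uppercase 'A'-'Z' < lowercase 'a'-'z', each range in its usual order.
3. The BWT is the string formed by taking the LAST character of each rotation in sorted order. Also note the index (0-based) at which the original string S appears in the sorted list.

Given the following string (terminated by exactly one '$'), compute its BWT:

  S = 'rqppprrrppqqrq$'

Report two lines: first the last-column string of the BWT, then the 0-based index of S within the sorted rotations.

All 15 rotations (rotation i = S[i:]+S[:i]):
  rot[0] = rqppprrrppqqrq$
  rot[1] = qppprrrppqqrq$r
  rot[2] = ppprrrppqqrq$rq
  rot[3] = pprrrppqqrq$rqp
  rot[4] = prrrppqqrq$rqpp
  rot[5] = rrrppqqrq$rqppp
  rot[6] = rrppqqrq$rqpppr
  rot[7] = rppqqrq$rqppprr
  rot[8] = ppqqrq$rqppprrr
  rot[9] = pqqrq$rqppprrrp
  rot[10] = qqrq$rqppprrrpp
  rot[11] = qrq$rqppprrrppq
  rot[12] = rq$rqppprrrppqq
  rot[13] = q$rqppprrrppqqr
  rot[14] = $rqppprrrppqqrq
Sorted (with $ < everything):
  sorted[0] = $rqppprrrppqqrq  (last char: 'q')
  sorted[1] = ppprrrppqqrq$rq  (last char: 'q')
  sorted[2] = ppqqrq$rqppprrr  (last char: 'r')
  sorted[3] = pprrrppqqrq$rqp  (last char: 'p')
  sorted[4] = pqqrq$rqppprrrp  (last char: 'p')
  sorted[5] = prrrppqqrq$rqpp  (last char: 'p')
  sorted[6] = q$rqppprrrppqqr  (last char: 'r')
  sorted[7] = qppprrrppqqrq$r  (last char: 'r')
  sorted[8] = qqrq$rqppprrrpp  (last char: 'p')
  sorted[9] = qrq$rqppprrrppq  (last char: 'q')
  sorted[10] = rppqqrq$rqppprr  (last char: 'r')
  sorted[11] = rq$rqppprrrppqq  (last char: 'q')
  sorted[12] = rqppprrrppqqrq$  (last char: '$')
  sorted[13] = rrppqqrq$rqpppr  (last char: 'r')
  sorted[14] = rrrppqqrq$rqppp  (last char: 'p')
Last column: qqrppprrpqrq$rp
Original string S is at sorted index 12

Answer: qqrppprrpqrq$rp
12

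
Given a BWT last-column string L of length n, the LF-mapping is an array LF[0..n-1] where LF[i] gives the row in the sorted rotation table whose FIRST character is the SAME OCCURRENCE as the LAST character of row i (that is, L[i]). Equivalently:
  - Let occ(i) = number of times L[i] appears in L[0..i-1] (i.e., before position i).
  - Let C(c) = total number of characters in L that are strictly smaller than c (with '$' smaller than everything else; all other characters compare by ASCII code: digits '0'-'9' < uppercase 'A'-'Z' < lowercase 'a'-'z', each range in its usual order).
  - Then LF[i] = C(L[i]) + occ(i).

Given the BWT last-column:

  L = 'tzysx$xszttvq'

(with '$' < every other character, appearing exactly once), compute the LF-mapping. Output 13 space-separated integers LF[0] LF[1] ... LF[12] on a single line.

Char counts: '$':1, 'q':1, 's':2, 't':3, 'v':1, 'x':2, 'y':1, 'z':2
C (first-col start): C('$')=0, C('q')=1, C('s')=2, C('t')=4, C('v')=7, C('x')=8, C('y')=10, C('z')=11
L[0]='t': occ=0, LF[0]=C('t')+0=4+0=4
L[1]='z': occ=0, LF[1]=C('z')+0=11+0=11
L[2]='y': occ=0, LF[2]=C('y')+0=10+0=10
L[3]='s': occ=0, LF[3]=C('s')+0=2+0=2
L[4]='x': occ=0, LF[4]=C('x')+0=8+0=8
L[5]='$': occ=0, LF[5]=C('$')+0=0+0=0
L[6]='x': occ=1, LF[6]=C('x')+1=8+1=9
L[7]='s': occ=1, LF[7]=C('s')+1=2+1=3
L[8]='z': occ=1, LF[8]=C('z')+1=11+1=12
L[9]='t': occ=1, LF[9]=C('t')+1=4+1=5
L[10]='t': occ=2, LF[10]=C('t')+2=4+2=6
L[11]='v': occ=0, LF[11]=C('v')+0=7+0=7
L[12]='q': occ=0, LF[12]=C('q')+0=1+0=1

Answer: 4 11 10 2 8 0 9 3 12 5 6 7 1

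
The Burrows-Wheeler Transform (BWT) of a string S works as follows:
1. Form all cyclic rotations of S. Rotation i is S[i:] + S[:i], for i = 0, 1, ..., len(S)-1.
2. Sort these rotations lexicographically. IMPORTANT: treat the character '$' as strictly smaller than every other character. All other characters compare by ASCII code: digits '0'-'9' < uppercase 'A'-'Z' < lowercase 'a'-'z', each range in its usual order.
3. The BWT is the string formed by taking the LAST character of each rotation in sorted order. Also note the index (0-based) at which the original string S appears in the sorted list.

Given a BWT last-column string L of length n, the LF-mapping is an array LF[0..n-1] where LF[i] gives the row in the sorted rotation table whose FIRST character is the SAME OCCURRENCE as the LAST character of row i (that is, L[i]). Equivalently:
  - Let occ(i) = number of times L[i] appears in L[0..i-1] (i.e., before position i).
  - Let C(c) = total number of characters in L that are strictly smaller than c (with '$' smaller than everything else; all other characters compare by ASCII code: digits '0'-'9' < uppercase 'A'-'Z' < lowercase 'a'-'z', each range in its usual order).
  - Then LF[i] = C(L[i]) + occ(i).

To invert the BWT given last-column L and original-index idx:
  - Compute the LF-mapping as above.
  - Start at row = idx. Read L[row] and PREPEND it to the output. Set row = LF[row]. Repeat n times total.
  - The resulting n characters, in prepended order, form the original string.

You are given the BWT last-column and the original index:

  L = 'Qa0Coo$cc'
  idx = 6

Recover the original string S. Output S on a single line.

LF mapping: 3 4 1 2 7 8 0 5 6
Walk LF starting at row 6, prepending L[row]:
  step 1: row=6, L[6]='$', prepend. Next row=LF[6]=0
  step 2: row=0, L[0]='Q', prepend. Next row=LF[0]=3
  step 3: row=3, L[3]='C', prepend. Next row=LF[3]=2
  step 4: row=2, L[2]='0', prepend. Next row=LF[2]=1
  step 5: row=1, L[1]='a', prepend. Next row=LF[1]=4
  step 6: row=4, L[4]='o', prepend. Next row=LF[4]=7
  step 7: row=7, L[7]='c', prepend. Next row=LF[7]=5
  step 8: row=5, L[5]='o', prepend. Next row=LF[5]=8
  step 9: row=8, L[8]='c', prepend. Next row=LF[8]=6
Reversed output: cocoa0CQ$

Answer: cocoa0CQ$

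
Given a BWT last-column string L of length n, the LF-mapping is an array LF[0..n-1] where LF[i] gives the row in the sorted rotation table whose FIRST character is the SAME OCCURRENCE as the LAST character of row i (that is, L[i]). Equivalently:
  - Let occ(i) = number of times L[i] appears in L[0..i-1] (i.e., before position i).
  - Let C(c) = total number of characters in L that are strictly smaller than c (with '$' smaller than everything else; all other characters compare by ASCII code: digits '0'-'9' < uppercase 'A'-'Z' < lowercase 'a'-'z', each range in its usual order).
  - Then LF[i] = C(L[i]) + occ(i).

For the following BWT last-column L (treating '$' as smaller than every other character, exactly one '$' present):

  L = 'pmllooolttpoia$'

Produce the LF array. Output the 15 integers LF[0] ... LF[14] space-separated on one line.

Char counts: '$':1, 'a':1, 'i':1, 'l':3, 'm':1, 'o':4, 'p':2, 't':2
C (first-col start): C('$')=0, C('a')=1, C('i')=2, C('l')=3, C('m')=6, C('o')=7, C('p')=11, C('t')=13
L[0]='p': occ=0, LF[0]=C('p')+0=11+0=11
L[1]='m': occ=0, LF[1]=C('m')+0=6+0=6
L[2]='l': occ=0, LF[2]=C('l')+0=3+0=3
L[3]='l': occ=1, LF[3]=C('l')+1=3+1=4
L[4]='o': occ=0, LF[4]=C('o')+0=7+0=7
L[5]='o': occ=1, LF[5]=C('o')+1=7+1=8
L[6]='o': occ=2, LF[6]=C('o')+2=7+2=9
L[7]='l': occ=2, LF[7]=C('l')+2=3+2=5
L[8]='t': occ=0, LF[8]=C('t')+0=13+0=13
L[9]='t': occ=1, LF[9]=C('t')+1=13+1=14
L[10]='p': occ=1, LF[10]=C('p')+1=11+1=12
L[11]='o': occ=3, LF[11]=C('o')+3=7+3=10
L[12]='i': occ=0, LF[12]=C('i')+0=2+0=2
L[13]='a': occ=0, LF[13]=C('a')+0=1+0=1
L[14]='$': occ=0, LF[14]=C('$')+0=0+0=0

Answer: 11 6 3 4 7 8 9 5 13 14 12 10 2 1 0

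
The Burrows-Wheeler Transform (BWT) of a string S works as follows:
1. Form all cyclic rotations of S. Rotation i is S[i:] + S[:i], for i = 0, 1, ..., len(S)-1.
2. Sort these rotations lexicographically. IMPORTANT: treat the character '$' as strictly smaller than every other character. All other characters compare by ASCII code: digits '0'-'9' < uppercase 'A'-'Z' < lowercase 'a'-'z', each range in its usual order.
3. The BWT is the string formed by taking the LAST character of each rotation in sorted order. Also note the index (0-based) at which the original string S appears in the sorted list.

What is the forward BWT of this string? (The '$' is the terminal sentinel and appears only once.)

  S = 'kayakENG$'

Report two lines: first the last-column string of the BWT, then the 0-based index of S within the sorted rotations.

Answer: GkNEyka$a
7

Derivation:
All 9 rotations (rotation i = S[i:]+S[:i]):
  rot[0] = kayakENG$
  rot[1] = ayakENG$k
  rot[2] = yakENG$ka
  rot[3] = akENG$kay
  rot[4] = kENG$kaya
  rot[5] = ENG$kayak
  rot[6] = NG$kayakE
  rot[7] = G$kayakEN
  rot[8] = $kayakENG
Sorted (with $ < everything):
  sorted[0] = $kayakENG  (last char: 'G')
  sorted[1] = ENG$kayak  (last char: 'k')
  sorted[2] = G$kayakEN  (last char: 'N')
  sorted[3] = NG$kayakE  (last char: 'E')
  sorted[4] = akENG$kay  (last char: 'y')
  sorted[5] = ayakENG$k  (last char: 'k')
  sorted[6] = kENG$kaya  (last char: 'a')
  sorted[7] = kayakENG$  (last char: '$')
  sorted[8] = yakENG$ka  (last char: 'a')
Last column: GkNEyka$a
Original string S is at sorted index 7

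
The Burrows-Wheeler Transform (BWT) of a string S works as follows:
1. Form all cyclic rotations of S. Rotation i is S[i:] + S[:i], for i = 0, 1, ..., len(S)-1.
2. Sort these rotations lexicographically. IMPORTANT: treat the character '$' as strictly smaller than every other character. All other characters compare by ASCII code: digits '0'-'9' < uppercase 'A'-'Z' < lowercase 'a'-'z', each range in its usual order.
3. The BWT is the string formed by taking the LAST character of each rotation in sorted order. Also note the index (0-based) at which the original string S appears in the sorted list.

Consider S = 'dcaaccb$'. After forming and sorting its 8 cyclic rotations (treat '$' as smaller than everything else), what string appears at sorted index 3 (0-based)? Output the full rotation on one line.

All 8 rotations (rotation i = S[i:]+S[:i]):
  rot[0] = dcaaccb$
  rot[1] = caaccb$d
  rot[2] = aaccb$dc
  rot[3] = accb$dca
  rot[4] = ccb$dcaa
  rot[5] = cb$dcaac
  rot[6] = b$dcaacc
  rot[7] = $dcaaccb
Sorted (with $ < everything):
  sorted[0] = $dcaaccb
  sorted[1] = aaccb$dc
  sorted[2] = accb$dca
  sorted[3] = b$dcaacc
  sorted[4] = caaccb$d
  sorted[5] = cb$dcaac
  sorted[6] = ccb$dcaa
  sorted[7] = dcaaccb$
sorted[3] = b$dcaacc

Answer: b$dcaacc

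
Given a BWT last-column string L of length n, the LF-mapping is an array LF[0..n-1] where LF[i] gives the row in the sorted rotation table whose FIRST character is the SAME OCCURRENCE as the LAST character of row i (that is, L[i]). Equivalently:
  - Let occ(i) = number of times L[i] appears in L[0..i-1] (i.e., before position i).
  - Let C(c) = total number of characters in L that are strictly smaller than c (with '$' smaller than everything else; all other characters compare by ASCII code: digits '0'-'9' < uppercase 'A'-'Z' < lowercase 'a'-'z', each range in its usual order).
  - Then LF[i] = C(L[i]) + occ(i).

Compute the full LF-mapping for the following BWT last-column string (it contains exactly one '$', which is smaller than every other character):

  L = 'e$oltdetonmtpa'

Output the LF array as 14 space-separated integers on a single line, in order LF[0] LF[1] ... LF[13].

Answer: 3 0 8 5 11 2 4 12 9 7 6 13 10 1

Derivation:
Char counts: '$':1, 'a':1, 'd':1, 'e':2, 'l':1, 'm':1, 'n':1, 'o':2, 'p':1, 't':3
C (first-col start): C('$')=0, C('a')=1, C('d')=2, C('e')=3, C('l')=5, C('m')=6, C('n')=7, C('o')=8, C('p')=10, C('t')=11
L[0]='e': occ=0, LF[0]=C('e')+0=3+0=3
L[1]='$': occ=0, LF[1]=C('$')+0=0+0=0
L[2]='o': occ=0, LF[2]=C('o')+0=8+0=8
L[3]='l': occ=0, LF[3]=C('l')+0=5+0=5
L[4]='t': occ=0, LF[4]=C('t')+0=11+0=11
L[5]='d': occ=0, LF[5]=C('d')+0=2+0=2
L[6]='e': occ=1, LF[6]=C('e')+1=3+1=4
L[7]='t': occ=1, LF[7]=C('t')+1=11+1=12
L[8]='o': occ=1, LF[8]=C('o')+1=8+1=9
L[9]='n': occ=0, LF[9]=C('n')+0=7+0=7
L[10]='m': occ=0, LF[10]=C('m')+0=6+0=6
L[11]='t': occ=2, LF[11]=C('t')+2=11+2=13
L[12]='p': occ=0, LF[12]=C('p')+0=10+0=10
L[13]='a': occ=0, LF[13]=C('a')+0=1+0=1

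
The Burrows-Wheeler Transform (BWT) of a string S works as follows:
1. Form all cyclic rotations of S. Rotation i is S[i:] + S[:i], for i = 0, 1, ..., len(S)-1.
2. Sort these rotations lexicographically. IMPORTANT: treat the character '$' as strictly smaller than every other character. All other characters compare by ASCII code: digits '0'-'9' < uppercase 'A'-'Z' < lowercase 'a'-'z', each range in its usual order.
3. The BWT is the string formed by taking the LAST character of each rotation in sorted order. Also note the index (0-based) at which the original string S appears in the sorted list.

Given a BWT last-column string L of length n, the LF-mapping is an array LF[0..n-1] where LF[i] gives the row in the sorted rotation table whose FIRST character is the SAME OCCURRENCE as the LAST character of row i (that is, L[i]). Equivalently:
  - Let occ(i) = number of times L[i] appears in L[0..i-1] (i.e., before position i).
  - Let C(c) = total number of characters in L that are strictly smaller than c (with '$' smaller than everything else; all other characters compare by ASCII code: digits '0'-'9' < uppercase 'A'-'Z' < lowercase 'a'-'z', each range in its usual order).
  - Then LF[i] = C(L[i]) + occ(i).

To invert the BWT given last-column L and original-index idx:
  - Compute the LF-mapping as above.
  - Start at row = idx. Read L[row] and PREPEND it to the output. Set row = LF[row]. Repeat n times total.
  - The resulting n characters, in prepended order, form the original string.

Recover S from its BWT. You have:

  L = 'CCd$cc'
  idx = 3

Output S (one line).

Answer: ccdCC$

Derivation:
LF mapping: 1 2 5 0 3 4
Walk LF starting at row 3, prepending L[row]:
  step 1: row=3, L[3]='$', prepend. Next row=LF[3]=0
  step 2: row=0, L[0]='C', prepend. Next row=LF[0]=1
  step 3: row=1, L[1]='C', prepend. Next row=LF[1]=2
  step 4: row=2, L[2]='d', prepend. Next row=LF[2]=5
  step 5: row=5, L[5]='c', prepend. Next row=LF[5]=4
  step 6: row=4, L[4]='c', prepend. Next row=LF[4]=3
Reversed output: ccdCC$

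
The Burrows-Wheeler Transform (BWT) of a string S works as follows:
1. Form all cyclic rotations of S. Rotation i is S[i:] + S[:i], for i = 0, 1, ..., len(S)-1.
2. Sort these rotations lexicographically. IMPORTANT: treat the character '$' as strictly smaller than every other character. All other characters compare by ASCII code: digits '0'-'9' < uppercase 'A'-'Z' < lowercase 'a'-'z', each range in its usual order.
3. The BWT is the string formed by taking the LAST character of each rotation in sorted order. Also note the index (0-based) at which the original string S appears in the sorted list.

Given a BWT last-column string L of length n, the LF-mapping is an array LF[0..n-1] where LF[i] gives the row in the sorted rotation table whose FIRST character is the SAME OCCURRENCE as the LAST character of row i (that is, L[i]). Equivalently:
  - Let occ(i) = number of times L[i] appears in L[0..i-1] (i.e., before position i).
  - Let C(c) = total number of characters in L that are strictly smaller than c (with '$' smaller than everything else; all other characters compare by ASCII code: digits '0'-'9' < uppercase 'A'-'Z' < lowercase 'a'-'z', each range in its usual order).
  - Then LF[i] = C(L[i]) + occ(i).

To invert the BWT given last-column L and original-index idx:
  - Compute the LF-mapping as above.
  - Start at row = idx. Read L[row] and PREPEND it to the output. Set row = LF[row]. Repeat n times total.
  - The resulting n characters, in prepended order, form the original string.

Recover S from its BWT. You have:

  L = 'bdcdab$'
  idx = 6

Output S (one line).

Answer: dbdacb$

Derivation:
LF mapping: 2 5 4 6 1 3 0
Walk LF starting at row 6, prepending L[row]:
  step 1: row=6, L[6]='$', prepend. Next row=LF[6]=0
  step 2: row=0, L[0]='b', prepend. Next row=LF[0]=2
  step 3: row=2, L[2]='c', prepend. Next row=LF[2]=4
  step 4: row=4, L[4]='a', prepend. Next row=LF[4]=1
  step 5: row=1, L[1]='d', prepend. Next row=LF[1]=5
  step 6: row=5, L[5]='b', prepend. Next row=LF[5]=3
  step 7: row=3, L[3]='d', prepend. Next row=LF[3]=6
Reversed output: dbdacb$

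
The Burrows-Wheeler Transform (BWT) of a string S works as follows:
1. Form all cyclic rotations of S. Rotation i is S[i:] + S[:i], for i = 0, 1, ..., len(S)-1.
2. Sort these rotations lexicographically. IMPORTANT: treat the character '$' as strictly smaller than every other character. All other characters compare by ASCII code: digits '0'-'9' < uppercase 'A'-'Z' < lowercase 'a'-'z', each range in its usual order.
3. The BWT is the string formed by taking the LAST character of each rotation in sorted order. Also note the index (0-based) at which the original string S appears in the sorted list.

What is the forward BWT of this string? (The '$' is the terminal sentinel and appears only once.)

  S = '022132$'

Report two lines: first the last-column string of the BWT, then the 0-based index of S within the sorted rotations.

Answer: 2$23201
1

Derivation:
All 7 rotations (rotation i = S[i:]+S[:i]):
  rot[0] = 022132$
  rot[1] = 22132$0
  rot[2] = 2132$02
  rot[3] = 132$022
  rot[4] = 32$0221
  rot[5] = 2$02213
  rot[6] = $022132
Sorted (with $ < everything):
  sorted[0] = $022132  (last char: '2')
  sorted[1] = 022132$  (last char: '$')
  sorted[2] = 132$022  (last char: '2')
  sorted[3] = 2$02213  (last char: '3')
  sorted[4] = 2132$02  (last char: '2')
  sorted[5] = 22132$0  (last char: '0')
  sorted[6] = 32$0221  (last char: '1')
Last column: 2$23201
Original string S is at sorted index 1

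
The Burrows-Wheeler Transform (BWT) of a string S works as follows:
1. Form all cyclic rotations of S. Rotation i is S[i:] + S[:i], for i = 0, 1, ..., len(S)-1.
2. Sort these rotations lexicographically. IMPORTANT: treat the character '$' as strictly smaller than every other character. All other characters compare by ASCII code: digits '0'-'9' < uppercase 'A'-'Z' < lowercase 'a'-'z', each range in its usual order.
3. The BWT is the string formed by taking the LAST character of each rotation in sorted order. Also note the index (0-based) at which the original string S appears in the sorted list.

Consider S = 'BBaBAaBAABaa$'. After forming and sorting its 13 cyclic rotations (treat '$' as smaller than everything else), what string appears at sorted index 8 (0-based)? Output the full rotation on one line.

Answer: Baa$BBaBAaBAA

Derivation:
All 13 rotations (rotation i = S[i:]+S[:i]):
  rot[0] = BBaBAaBAABaa$
  rot[1] = BaBAaBAABaa$B
  rot[2] = aBAaBAABaa$BB
  rot[3] = BAaBAABaa$BBa
  rot[4] = AaBAABaa$BBaB
  rot[5] = aBAABaa$BBaBA
  rot[6] = BAABaa$BBaBAa
  rot[7] = AABaa$BBaBAaB
  rot[8] = ABaa$BBaBAaBA
  rot[9] = Baa$BBaBAaBAA
  rot[10] = aa$BBaBAaBAAB
  rot[11] = a$BBaBAaBAABa
  rot[12] = $BBaBAaBAABaa
Sorted (with $ < everything):
  sorted[0] = $BBaBAaBAABaa
  sorted[1] = AABaa$BBaBAaB
  sorted[2] = ABaa$BBaBAaBA
  sorted[3] = AaBAABaa$BBaB
  sorted[4] = BAABaa$BBaBAa
  sorted[5] = BAaBAABaa$BBa
  sorted[6] = BBaBAaBAABaa$
  sorted[7] = BaBAaBAABaa$B
  sorted[8] = Baa$BBaBAaBAA
  sorted[9] = a$BBaBAaBAABa
  sorted[10] = aBAABaa$BBaBA
  sorted[11] = aBAaBAABaa$BB
  sorted[12] = aa$BBaBAaBAAB
sorted[8] = Baa$BBaBAaBAA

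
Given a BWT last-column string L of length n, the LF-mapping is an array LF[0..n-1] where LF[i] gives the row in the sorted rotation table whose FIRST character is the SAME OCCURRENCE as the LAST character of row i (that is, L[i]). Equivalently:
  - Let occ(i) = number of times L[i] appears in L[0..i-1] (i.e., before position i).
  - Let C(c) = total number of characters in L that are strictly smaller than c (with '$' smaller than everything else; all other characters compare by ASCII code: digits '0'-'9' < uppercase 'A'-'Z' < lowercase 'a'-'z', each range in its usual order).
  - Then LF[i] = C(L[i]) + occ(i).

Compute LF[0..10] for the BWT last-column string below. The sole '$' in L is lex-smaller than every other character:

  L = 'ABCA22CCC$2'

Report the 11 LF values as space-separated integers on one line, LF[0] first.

Answer: 4 6 7 5 1 2 8 9 10 0 3

Derivation:
Char counts: '$':1, '2':3, 'A':2, 'B':1, 'C':4
C (first-col start): C('$')=0, C('2')=1, C('A')=4, C('B')=6, C('C')=7
L[0]='A': occ=0, LF[0]=C('A')+0=4+0=4
L[1]='B': occ=0, LF[1]=C('B')+0=6+0=6
L[2]='C': occ=0, LF[2]=C('C')+0=7+0=7
L[3]='A': occ=1, LF[3]=C('A')+1=4+1=5
L[4]='2': occ=0, LF[4]=C('2')+0=1+0=1
L[5]='2': occ=1, LF[5]=C('2')+1=1+1=2
L[6]='C': occ=1, LF[6]=C('C')+1=7+1=8
L[7]='C': occ=2, LF[7]=C('C')+2=7+2=9
L[8]='C': occ=3, LF[8]=C('C')+3=7+3=10
L[9]='$': occ=0, LF[9]=C('$')+0=0+0=0
L[10]='2': occ=2, LF[10]=C('2')+2=1+2=3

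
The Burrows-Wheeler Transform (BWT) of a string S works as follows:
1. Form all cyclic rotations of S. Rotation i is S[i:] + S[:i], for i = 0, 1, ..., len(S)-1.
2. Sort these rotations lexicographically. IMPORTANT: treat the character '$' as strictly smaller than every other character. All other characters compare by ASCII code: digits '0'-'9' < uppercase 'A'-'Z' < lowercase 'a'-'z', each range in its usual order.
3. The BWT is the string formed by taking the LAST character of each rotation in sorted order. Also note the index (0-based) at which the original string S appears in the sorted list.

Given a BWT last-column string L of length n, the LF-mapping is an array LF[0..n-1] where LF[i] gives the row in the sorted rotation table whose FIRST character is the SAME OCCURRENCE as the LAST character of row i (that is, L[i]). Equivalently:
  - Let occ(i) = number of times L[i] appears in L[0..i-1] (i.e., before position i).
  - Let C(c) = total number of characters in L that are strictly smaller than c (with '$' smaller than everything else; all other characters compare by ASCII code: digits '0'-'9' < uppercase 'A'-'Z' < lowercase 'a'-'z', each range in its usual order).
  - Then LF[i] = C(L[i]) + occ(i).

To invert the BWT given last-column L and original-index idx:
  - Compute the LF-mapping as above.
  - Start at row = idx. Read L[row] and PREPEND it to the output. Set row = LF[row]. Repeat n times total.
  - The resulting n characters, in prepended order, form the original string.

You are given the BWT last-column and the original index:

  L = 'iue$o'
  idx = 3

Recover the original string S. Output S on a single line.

Answer: ouei$

Derivation:
LF mapping: 2 4 1 0 3
Walk LF starting at row 3, prepending L[row]:
  step 1: row=3, L[3]='$', prepend. Next row=LF[3]=0
  step 2: row=0, L[0]='i', prepend. Next row=LF[0]=2
  step 3: row=2, L[2]='e', prepend. Next row=LF[2]=1
  step 4: row=1, L[1]='u', prepend. Next row=LF[1]=4
  step 5: row=4, L[4]='o', prepend. Next row=LF[4]=3
Reversed output: ouei$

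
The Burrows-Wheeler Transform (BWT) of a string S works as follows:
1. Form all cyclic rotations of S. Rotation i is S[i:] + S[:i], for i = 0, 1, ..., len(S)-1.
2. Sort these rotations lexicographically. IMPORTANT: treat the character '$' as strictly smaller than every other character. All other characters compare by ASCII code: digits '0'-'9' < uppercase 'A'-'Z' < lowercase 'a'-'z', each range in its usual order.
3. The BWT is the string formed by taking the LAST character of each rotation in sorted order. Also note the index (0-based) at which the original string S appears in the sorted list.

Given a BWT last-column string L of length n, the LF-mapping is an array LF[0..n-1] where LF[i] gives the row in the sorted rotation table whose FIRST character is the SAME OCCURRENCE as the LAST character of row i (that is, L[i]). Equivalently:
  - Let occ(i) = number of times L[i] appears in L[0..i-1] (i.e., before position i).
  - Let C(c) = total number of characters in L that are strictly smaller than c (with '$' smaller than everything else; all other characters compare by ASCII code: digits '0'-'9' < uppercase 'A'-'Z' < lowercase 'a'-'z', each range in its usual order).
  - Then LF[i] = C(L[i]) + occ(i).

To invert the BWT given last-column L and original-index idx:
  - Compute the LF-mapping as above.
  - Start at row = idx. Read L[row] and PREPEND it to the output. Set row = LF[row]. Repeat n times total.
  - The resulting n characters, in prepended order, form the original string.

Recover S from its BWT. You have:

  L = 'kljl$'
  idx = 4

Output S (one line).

LF mapping: 2 3 1 4 0
Walk LF starting at row 4, prepending L[row]:
  step 1: row=4, L[4]='$', prepend. Next row=LF[4]=0
  step 2: row=0, L[0]='k', prepend. Next row=LF[0]=2
  step 3: row=2, L[2]='j', prepend. Next row=LF[2]=1
  step 4: row=1, L[1]='l', prepend. Next row=LF[1]=3
  step 5: row=3, L[3]='l', prepend. Next row=LF[3]=4
Reversed output: lljk$

Answer: lljk$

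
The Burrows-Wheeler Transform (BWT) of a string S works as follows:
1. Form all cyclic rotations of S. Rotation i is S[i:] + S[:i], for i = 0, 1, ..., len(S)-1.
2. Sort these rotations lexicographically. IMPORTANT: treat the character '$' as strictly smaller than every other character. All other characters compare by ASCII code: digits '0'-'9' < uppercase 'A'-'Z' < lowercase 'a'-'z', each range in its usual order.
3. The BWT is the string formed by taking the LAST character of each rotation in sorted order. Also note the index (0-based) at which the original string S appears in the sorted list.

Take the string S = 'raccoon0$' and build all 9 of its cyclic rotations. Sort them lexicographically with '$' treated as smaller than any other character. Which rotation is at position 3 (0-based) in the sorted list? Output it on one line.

All 9 rotations (rotation i = S[i:]+S[:i]):
  rot[0] = raccoon0$
  rot[1] = accoon0$r
  rot[2] = ccoon0$ra
  rot[3] = coon0$rac
  rot[4] = oon0$racc
  rot[5] = on0$racco
  rot[6] = n0$raccoo
  rot[7] = 0$raccoon
  rot[8] = $raccoon0
Sorted (with $ < everything):
  sorted[0] = $raccoon0
  sorted[1] = 0$raccoon
  sorted[2] = accoon0$r
  sorted[3] = ccoon0$ra
  sorted[4] = coon0$rac
  sorted[5] = n0$raccoo
  sorted[6] = on0$racco
  sorted[7] = oon0$racc
  sorted[8] = raccoon0$
sorted[3] = ccoon0$ra

Answer: ccoon0$ra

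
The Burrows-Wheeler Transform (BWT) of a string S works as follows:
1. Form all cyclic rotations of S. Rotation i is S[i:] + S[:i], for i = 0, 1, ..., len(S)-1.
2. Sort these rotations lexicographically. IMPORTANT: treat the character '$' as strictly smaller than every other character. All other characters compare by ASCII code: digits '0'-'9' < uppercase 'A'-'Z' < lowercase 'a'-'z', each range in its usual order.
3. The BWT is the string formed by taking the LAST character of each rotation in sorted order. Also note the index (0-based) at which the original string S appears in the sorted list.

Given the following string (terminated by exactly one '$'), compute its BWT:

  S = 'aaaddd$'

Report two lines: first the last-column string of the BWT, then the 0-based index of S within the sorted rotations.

All 7 rotations (rotation i = S[i:]+S[:i]):
  rot[0] = aaaddd$
  rot[1] = aaddd$a
  rot[2] = addd$aa
  rot[3] = ddd$aaa
  rot[4] = dd$aaad
  rot[5] = d$aaadd
  rot[6] = $aaaddd
Sorted (with $ < everything):
  sorted[0] = $aaaddd  (last char: 'd')
  sorted[1] = aaaddd$  (last char: '$')
  sorted[2] = aaddd$a  (last char: 'a')
  sorted[3] = addd$aa  (last char: 'a')
  sorted[4] = d$aaadd  (last char: 'd')
  sorted[5] = dd$aaad  (last char: 'd')
  sorted[6] = ddd$aaa  (last char: 'a')
Last column: d$aadda
Original string S is at sorted index 1

Answer: d$aadda
1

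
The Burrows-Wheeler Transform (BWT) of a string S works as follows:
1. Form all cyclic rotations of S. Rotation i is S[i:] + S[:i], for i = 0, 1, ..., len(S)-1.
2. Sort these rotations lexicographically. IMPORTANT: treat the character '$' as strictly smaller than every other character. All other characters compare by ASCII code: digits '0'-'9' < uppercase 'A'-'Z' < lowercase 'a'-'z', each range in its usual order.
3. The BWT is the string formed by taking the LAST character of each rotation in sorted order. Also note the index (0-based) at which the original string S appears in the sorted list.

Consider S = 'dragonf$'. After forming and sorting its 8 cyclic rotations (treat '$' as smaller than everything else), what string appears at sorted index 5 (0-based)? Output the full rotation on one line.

Answer: nf$drago

Derivation:
All 8 rotations (rotation i = S[i:]+S[:i]):
  rot[0] = dragonf$
  rot[1] = ragonf$d
  rot[2] = agonf$dr
  rot[3] = gonf$dra
  rot[4] = onf$drag
  rot[5] = nf$drago
  rot[6] = f$dragon
  rot[7] = $dragonf
Sorted (with $ < everything):
  sorted[0] = $dragonf
  sorted[1] = agonf$dr
  sorted[2] = dragonf$
  sorted[3] = f$dragon
  sorted[4] = gonf$dra
  sorted[5] = nf$drago
  sorted[6] = onf$drag
  sorted[7] = ragonf$d
sorted[5] = nf$drago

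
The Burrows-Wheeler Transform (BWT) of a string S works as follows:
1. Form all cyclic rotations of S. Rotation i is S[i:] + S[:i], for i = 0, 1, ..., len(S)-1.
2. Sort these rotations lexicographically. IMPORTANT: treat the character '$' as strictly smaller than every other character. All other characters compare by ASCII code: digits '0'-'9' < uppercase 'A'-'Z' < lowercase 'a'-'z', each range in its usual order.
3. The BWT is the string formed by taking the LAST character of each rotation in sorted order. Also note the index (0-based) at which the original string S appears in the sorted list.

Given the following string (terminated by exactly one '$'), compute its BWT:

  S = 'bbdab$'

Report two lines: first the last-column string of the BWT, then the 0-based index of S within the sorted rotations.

Answer: bda$bb
3

Derivation:
All 6 rotations (rotation i = S[i:]+S[:i]):
  rot[0] = bbdab$
  rot[1] = bdab$b
  rot[2] = dab$bb
  rot[3] = ab$bbd
  rot[4] = b$bbda
  rot[5] = $bbdab
Sorted (with $ < everything):
  sorted[0] = $bbdab  (last char: 'b')
  sorted[1] = ab$bbd  (last char: 'd')
  sorted[2] = b$bbda  (last char: 'a')
  sorted[3] = bbdab$  (last char: '$')
  sorted[4] = bdab$b  (last char: 'b')
  sorted[5] = dab$bb  (last char: 'b')
Last column: bda$bb
Original string S is at sorted index 3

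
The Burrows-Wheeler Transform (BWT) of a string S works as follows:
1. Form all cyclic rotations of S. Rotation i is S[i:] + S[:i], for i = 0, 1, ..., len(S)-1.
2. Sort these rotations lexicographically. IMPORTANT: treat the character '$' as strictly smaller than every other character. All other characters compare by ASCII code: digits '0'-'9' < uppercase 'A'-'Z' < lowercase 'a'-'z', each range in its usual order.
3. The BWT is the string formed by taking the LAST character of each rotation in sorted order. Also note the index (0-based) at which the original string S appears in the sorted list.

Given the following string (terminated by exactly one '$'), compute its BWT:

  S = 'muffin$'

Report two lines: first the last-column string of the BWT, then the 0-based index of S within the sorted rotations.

All 7 rotations (rotation i = S[i:]+S[:i]):
  rot[0] = muffin$
  rot[1] = uffin$m
  rot[2] = ffin$mu
  rot[3] = fin$muf
  rot[4] = in$muff
  rot[5] = n$muffi
  rot[6] = $muffin
Sorted (with $ < everything):
  sorted[0] = $muffin  (last char: 'n')
  sorted[1] = ffin$mu  (last char: 'u')
  sorted[2] = fin$muf  (last char: 'f')
  sorted[3] = in$muff  (last char: 'f')
  sorted[4] = muffin$  (last char: '$')
  sorted[5] = n$muffi  (last char: 'i')
  sorted[6] = uffin$m  (last char: 'm')
Last column: nuff$im
Original string S is at sorted index 4

Answer: nuff$im
4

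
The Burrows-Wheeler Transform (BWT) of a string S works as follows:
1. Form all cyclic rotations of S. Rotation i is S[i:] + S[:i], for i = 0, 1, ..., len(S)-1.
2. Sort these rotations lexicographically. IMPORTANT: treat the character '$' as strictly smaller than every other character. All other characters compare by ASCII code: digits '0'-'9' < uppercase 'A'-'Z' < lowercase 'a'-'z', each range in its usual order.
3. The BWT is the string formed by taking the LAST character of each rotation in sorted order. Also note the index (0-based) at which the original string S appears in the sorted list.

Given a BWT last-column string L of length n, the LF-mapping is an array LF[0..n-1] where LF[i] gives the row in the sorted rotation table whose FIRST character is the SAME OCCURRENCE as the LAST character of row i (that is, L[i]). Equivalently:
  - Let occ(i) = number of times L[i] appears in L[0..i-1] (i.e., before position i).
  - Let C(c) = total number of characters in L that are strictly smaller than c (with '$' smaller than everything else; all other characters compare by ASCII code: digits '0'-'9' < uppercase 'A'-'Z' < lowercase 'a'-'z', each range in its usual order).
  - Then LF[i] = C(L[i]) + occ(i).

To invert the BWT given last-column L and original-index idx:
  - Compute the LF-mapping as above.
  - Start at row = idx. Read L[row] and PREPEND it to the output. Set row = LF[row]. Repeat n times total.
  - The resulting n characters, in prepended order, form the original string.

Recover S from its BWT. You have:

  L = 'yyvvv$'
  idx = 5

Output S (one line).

LF mapping: 4 5 1 2 3 0
Walk LF starting at row 5, prepending L[row]:
  step 1: row=5, L[5]='$', prepend. Next row=LF[5]=0
  step 2: row=0, L[0]='y', prepend. Next row=LF[0]=4
  step 3: row=4, L[4]='v', prepend. Next row=LF[4]=3
  step 4: row=3, L[3]='v', prepend. Next row=LF[3]=2
  step 5: row=2, L[2]='v', prepend. Next row=LF[2]=1
  step 6: row=1, L[1]='y', prepend. Next row=LF[1]=5
Reversed output: yvvvy$

Answer: yvvvy$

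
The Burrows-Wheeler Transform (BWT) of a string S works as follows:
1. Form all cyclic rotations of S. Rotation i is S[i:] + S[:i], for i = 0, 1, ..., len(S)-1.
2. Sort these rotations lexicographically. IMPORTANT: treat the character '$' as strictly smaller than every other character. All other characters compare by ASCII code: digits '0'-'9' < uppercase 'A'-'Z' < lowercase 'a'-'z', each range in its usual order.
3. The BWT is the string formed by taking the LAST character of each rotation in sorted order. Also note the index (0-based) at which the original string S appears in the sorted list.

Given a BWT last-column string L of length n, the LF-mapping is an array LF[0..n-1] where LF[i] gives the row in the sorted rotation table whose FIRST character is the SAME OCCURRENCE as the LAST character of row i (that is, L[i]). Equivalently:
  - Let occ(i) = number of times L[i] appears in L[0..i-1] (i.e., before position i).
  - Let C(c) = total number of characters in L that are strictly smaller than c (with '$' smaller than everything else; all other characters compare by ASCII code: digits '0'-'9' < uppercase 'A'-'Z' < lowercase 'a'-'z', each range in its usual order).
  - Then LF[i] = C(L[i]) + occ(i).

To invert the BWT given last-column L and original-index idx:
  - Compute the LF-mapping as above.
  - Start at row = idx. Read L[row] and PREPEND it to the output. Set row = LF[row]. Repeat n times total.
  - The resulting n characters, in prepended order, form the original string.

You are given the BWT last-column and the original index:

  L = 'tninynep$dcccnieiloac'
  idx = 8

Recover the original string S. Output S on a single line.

LF mapping: 19 13 9 14 20 15 7 18 0 6 2 3 4 16 10 8 11 12 17 1 5
Walk LF starting at row 8, prepending L[row]:
  step 1: row=8, L[8]='$', prepend. Next row=LF[8]=0
  step 2: row=0, L[0]='t', prepend. Next row=LF[0]=19
  step 3: row=19, L[19]='a', prepend. Next row=LF[19]=1
  step 4: row=1, L[1]='n', prepend. Next row=LF[1]=13
  step 5: row=13, L[13]='n', prepend. Next row=LF[13]=16
  step 6: row=16, L[16]='i', prepend. Next row=LF[16]=11
  step 7: row=11, L[11]='c', prepend. Next row=LF[11]=3
  step 8: row=3, L[3]='n', prepend. Next row=LF[3]=14
  step 9: row=14, L[14]='i', prepend. Next row=LF[14]=10
  step 10: row=10, L[10]='c', prepend. Next row=LF[10]=2
  step 11: row=2, L[2]='i', prepend. Next row=LF[2]=9
  step 12: row=9, L[9]='d', prepend. Next row=LF[9]=6
  step 13: row=6, L[6]='e', prepend. Next row=LF[6]=7
  step 14: row=7, L[7]='p', prepend. Next row=LF[7]=18
  step 15: row=18, L[18]='o', prepend. Next row=LF[18]=17
  step 16: row=17, L[17]='l', prepend. Next row=LF[17]=12
  step 17: row=12, L[12]='c', prepend. Next row=LF[12]=4
  step 18: row=4, L[4]='y', prepend. Next row=LF[4]=20
  step 19: row=20, L[20]='c', prepend. Next row=LF[20]=5
  step 20: row=5, L[5]='n', prepend. Next row=LF[5]=15
  step 21: row=15, L[15]='e', prepend. Next row=LF[15]=8
Reversed output: encyclopedicincinnat$

Answer: encyclopedicincinnat$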